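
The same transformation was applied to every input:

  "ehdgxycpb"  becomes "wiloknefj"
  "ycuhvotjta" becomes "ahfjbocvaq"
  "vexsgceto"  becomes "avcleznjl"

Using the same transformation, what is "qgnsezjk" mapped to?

qrxnuzlg

In each case the input is transformed by: shift every letter 7 places forward in the alphabet (wrapping around), then move the last 2 characters to the front (rotate right by 2).
"qgnsezjk" → "xnuzlgqr" → "qrxnuzlg".
(Check on "ycuhvotjta": → "fjbocvaqah" → "ahfjbocvaq" ✓)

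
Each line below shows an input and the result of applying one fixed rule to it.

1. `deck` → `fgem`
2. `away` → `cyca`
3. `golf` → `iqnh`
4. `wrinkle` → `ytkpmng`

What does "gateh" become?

The pattern: shift every letter 2 places forward in the alphabet (wrapping around).
Applying that to "gateh" gives "icvgj".

icvgj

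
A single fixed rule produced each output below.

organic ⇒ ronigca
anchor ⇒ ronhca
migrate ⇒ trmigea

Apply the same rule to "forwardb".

Looking at the pairs, the operation is to sort the characters into reverse alphabetical order.
For "forwardb" the result is "wrrofdba".

wrrofdba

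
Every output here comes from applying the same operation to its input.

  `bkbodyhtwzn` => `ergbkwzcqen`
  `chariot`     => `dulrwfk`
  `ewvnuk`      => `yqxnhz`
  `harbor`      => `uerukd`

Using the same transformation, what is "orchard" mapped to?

fkdugru

The rule is to move the first 2 characters to the end (rotate left by 2), then shift every letter 3 places forward in the alphabet (wrapping around).
Applying both steps to "orchard": "chardor", then "fkdugru".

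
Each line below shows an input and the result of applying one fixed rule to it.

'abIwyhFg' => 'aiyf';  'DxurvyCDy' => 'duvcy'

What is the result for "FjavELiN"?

faei

The transformation: keep every other character starting from the first (positions 1st, 3rd, 5th, ...), then convert every letter to lowercase.
Doing the same to "FjavELiN": "faei".
(Check on "DxurvyCDy": → "DuvCy" → "duvcy" ✓)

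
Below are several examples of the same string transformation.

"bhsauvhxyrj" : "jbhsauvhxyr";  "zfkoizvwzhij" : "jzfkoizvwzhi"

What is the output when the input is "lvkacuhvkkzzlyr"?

rlvkacuhvkkzzly

In each case the input is transformed by: move the last character to the front.
So "lvkacuhvkkzzlyr" becomes "rlvkacuhvkkzzly".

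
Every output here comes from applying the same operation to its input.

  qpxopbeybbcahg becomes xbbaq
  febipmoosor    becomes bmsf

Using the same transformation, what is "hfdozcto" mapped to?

dch

What's happening: move the first 2 characters to the end (rotate left by 2), then keep one character in every 3, starting at position 1 (positions 1st, 4th, 7th, ...).
Starting from "hfdozcto": after the first operation, "dozctohf"; after the second, "dch".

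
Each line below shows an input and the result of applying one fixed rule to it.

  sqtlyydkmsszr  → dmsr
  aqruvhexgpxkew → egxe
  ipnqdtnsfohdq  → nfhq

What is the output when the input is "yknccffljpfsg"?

fjfg

Looking at the pairs, the operation is to keep every other character starting from the first (positions 1st, 3rd, 5th, ...), then keep only the last 4 characters.
"yknccffljpfsg" → "yncfjfg" → "fjfg".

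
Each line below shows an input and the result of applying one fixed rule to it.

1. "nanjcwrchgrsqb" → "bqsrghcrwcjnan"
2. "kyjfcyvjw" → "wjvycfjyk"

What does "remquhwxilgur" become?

The rule is to reverse the string.
On "remquhwxilgur" that produces "ruglixwhuqmer".

ruglixwhuqmer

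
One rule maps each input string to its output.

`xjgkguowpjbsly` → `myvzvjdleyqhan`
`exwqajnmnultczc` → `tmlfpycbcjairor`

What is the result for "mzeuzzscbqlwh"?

botjoohrqfalw

The transformation: shift every letter 11 places backward in the alphabet (wrapping around).
So "mzeuzzscbqlwh" becomes "botjoohrqfalw".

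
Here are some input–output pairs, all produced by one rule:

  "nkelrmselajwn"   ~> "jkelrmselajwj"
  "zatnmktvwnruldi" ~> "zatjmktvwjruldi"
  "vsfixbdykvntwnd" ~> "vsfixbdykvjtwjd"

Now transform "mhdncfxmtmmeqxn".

mhdjcfxmtmmeqxj

Each output is the input with this applied: replace every "n" with "j".
For "mhdncfxmtmmeqxn" the result is "mhdjcfxmtmmeqxj".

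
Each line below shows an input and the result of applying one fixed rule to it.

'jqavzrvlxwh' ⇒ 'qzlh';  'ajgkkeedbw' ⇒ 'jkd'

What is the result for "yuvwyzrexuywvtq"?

uyeyt

What's happening: keep one character in every 3, starting at position 2 (positions 2nd, 5th, 8th, ...).
For "yuvwyzrexuywvtq" the result is "uyeyt".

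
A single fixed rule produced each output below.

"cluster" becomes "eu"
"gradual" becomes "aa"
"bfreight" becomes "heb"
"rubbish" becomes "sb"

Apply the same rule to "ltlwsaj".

al

What's happening: reverse the string, then keep one character in every 3, starting at position 2 (positions 2nd, 5th, 8th, ...).
"ltlwsaj" → "jaswltl" → "al".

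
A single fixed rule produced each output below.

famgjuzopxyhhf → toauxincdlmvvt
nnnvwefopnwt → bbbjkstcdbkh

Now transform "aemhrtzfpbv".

osavfhntdpj

The transformation: shift every letter 12 places backward in the alphabet (wrapping around).
"aemhrtzfpbv" → "osavfhntdpj".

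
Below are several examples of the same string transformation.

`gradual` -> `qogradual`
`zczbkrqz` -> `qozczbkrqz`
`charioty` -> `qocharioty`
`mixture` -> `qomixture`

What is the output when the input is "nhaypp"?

The pattern: prepend "qo".
Applying that to "nhaypp" gives "qonhaypp".

qonhaypp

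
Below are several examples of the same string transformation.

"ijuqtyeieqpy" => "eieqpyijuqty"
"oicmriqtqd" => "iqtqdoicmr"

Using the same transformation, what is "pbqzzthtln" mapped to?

thtlnpbqzz

In each case the input is transformed by: swap the front and back halves of the string.
For "pbqzzthtln" the result is "thtlnpbqzz".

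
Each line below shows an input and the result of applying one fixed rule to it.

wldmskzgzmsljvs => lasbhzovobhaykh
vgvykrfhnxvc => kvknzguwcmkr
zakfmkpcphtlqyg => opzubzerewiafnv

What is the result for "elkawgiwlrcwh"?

The pattern: shift every letter 11 places backward in the alphabet (wrapping around).
"elkawgiwlrcwh" → "tazplvxlagrlw".

tazplvxlagrlw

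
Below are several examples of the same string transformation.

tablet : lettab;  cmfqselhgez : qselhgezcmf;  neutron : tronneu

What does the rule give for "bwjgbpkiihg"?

gbpkiihgbwj

What's happening: move the first 3 characters to the end (rotate left by 3).
Doing the same to "bwjgbpkiihg": "gbpkiihgbwj".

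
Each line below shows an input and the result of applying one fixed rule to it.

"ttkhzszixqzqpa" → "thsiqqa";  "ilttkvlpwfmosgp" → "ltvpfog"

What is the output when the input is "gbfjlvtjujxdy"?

What's happening: keep every other character starting from the second (positions 2nd, 4th, 6th, ...).
On "gbfjlvtjujxdy" that produces "bjvjjd".

bjvjjd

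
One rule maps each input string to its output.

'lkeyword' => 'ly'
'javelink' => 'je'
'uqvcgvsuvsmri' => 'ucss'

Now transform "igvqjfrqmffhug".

Looking at the pairs, the operation is to keep one character in every 3, starting at position 1 (positions 1st, 4th, 7th, ...), then delete the last character.
Starting from "igvqjfrqmffhug": after the first operation, "iqrfu"; after the second, "iqrf".

iqrf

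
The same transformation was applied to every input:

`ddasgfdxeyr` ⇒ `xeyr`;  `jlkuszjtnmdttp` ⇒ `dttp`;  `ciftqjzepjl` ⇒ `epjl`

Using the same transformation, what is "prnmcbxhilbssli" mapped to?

ssli

Rule — keep only the last 4 characters.
"prnmcbxhilbssli" → "ssli".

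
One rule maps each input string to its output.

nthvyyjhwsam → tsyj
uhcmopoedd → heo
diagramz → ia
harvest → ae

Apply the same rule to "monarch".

Looking at the pairs, the operation is to take characters alternately from the front and the back (1st, last, 2nd, 2nd-last, ...), then keep one character in every 3, starting at position 3 (positions 3rd, 6th, 9th, ...).
"monarch" → "mhocnra" → "or".

or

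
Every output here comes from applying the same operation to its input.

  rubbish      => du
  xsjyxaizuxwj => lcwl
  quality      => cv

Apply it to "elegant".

The pattern: keep one character in every 3, starting at position 3 (positions 3rd, 6th, 9th, ...), then shift every letter 2 places forward in the alphabet (wrapping around).
For "elegant", step one produces "en"; step two turns that into "gp".
(Check on "xsjyxaizuxwj": → "jauj" → "lcwl" ✓)

gp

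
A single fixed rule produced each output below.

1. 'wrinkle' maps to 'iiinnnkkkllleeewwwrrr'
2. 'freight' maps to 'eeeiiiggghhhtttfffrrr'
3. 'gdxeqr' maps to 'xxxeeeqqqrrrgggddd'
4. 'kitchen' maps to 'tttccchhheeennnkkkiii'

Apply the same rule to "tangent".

Looking at the pairs, the operation is to move the first 2 characters to the end (rotate left by 2), then repeat every character 3 times.
Applying that to "tangent" gives "nnngggeeennnttttttaaa".

nnngggeeennnttttttaaa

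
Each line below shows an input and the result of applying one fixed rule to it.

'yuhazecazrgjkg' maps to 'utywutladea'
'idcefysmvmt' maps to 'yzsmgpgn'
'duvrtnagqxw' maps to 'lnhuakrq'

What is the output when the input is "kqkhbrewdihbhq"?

The rule is to shift every letter 6 places backward in the alphabet (wrapping around), then delete the first 3 characters.
For "kqkhbrewdihbhq", step one produces "ekebvlyqxcbvbk"; step two turns that into "bvlyqxcbvbk".

bvlyqxcbvbk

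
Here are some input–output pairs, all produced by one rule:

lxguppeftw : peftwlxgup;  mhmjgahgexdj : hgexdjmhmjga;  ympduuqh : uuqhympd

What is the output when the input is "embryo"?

Each output is the input with this applied: swap the front and back halves of the string.
So "embryo" becomes "ryoemb".

ryoemb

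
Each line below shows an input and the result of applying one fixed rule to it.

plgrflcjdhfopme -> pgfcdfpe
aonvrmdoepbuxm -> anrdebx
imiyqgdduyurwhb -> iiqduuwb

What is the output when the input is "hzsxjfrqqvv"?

Looking at the pairs, the operation is to keep every other character starting from the first (positions 1st, 3rd, 5th, ...).
For "hzsxjfrqqvv" the result is "hsjrqv".

hsjrqv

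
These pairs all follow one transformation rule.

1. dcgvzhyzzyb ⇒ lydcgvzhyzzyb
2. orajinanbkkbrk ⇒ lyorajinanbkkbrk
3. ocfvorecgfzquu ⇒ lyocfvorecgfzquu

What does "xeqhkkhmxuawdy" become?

lyxeqhkkhmxuawdy

Rule — prepend "ly".
On "xeqhkkhmxuawdy" that produces "lyxeqhkkhmxuawdy".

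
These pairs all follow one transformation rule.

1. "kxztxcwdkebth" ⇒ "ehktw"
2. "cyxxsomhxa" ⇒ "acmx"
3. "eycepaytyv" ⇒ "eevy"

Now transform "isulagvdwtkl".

iltv

The transformation: keep one character in every 3, starting at position 1 (positions 1st, 4th, 7th, ...), then sort the characters into alphabetical order.
For "isulagvdwtkl", step one produces "ilvt"; step two turns that into "iltv".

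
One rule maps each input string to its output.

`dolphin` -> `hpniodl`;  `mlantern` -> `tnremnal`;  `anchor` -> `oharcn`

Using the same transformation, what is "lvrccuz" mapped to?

cczuvlr

The transformation: move the first 3 characters to the end (rotate left by 3), then swap each adjacent pair of characters (1↔2, 3↔4, ...).
Working it through for "lvrccuz": intermediate "ccuzlvr", final "cczuvlr".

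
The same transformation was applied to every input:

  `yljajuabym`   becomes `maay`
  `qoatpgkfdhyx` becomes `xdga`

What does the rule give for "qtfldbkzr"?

Rule — reverse the string, then keep one character in every 3, starting at position 1 (positions 1st, 4th, 7th, ...).
On "qtfldbkzr" that produces "rbf".

rbf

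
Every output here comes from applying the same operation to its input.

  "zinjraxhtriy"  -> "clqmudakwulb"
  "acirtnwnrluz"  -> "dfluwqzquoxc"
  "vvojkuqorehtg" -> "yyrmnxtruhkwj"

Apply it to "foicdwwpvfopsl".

Looking at the pairs, the operation is to shift every letter 3 places forward in the alphabet (wrapping around).
Doing the same to "foicdwwpvfopsl": "irlfgzzsyirsvo".

irlfgzzsyirsvo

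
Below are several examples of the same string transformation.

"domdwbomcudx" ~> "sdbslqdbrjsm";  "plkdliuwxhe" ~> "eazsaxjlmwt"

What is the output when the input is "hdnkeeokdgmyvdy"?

wsczttdzsvbnksn

In each case the input is transformed by: shift every letter 11 places backward in the alphabet (wrapping around).
So "hdnkeeokdgmyvdy" becomes "wsczttdzsvbnksn".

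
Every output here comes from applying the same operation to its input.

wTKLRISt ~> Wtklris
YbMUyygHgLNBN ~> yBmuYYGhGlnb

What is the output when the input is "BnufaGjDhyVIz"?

The pattern: flip the case of every letter, then delete the last character.
Starting from "BnufaGjDhyVIz": after the first operation, "bNUFAgJdHYviZ"; after the second, "bNUFAgJdHYvi".

bNUFAgJdHYvi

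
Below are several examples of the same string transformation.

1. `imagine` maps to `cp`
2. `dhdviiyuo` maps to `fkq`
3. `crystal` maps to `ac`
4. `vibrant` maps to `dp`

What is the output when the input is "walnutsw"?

Each output is the input with this applied: keep one character in every 3, starting at position 3 (positions 3rd, 6th, 9th, ...), then shift every letter 2 places forward in the alphabet (wrapping around).
Starting from "walnutsw": after the first operation, "lt"; after the second, "nv".

nv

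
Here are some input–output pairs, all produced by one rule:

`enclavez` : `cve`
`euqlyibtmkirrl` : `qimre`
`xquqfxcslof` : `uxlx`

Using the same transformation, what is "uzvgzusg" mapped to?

vuu

The transformation: move the first 2 characters to the end (rotate left by 2), then keep one character in every 3, starting at position 1 (positions 1st, 4th, 7th, ...).
Applying both steps to "uzvgzusg": "vgzusguz", then "vuu".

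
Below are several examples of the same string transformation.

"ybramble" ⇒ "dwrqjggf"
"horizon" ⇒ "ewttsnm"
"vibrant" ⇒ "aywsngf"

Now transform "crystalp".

dyxwuqhf

The transformation: sort the characters into reverse alphabetical order, then shift every letter 5 places forward in the alphabet (wrapping around).
For "crystalp" the result is "dyxwuqhf".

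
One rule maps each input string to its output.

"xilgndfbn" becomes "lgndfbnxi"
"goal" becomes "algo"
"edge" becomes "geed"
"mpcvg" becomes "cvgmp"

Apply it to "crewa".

ewacr

The pattern: move the first 2 characters to the end (rotate left by 2).
So "crewa" becomes "ewacr".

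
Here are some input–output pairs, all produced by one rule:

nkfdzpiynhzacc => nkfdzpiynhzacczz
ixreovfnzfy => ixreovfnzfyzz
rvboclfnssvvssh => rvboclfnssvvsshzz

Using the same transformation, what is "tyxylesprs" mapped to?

In each case the input is transformed by: append "zz".
For "tyxylesprs" the result is "tyxylesprszz".

tyxylesprszz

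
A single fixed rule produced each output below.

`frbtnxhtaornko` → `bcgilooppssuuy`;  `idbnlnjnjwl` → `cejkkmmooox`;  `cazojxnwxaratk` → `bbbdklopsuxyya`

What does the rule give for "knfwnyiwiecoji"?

The transformation: sort the characters into alphabetical order, then shift every letter 1 place forward in the alphabet (wrapping around).
On "knfwnyiwiecoji": the first step gives "cefiiijknnowwy", and the second then gives "dfgjjjkloopxxz".

dfgjjjkloopxxz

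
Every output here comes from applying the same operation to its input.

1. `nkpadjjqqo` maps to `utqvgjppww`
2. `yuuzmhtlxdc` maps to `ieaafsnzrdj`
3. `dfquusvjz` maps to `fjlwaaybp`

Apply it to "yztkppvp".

Each output is the input with this applied: shift every letter 6 places forward in the alphabet (wrapping around), then move the last character to the front.
On "yztkppvp": the first step gives "efzqvvbv", and the second then gives "vefzqvvb".

vefzqvvb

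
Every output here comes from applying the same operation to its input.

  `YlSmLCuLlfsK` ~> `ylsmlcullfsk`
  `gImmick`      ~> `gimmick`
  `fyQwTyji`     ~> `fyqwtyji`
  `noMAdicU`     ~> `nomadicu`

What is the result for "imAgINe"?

The transformation: convert every letter to lowercase.
Doing the same to "imAgINe": "imagine".

imagine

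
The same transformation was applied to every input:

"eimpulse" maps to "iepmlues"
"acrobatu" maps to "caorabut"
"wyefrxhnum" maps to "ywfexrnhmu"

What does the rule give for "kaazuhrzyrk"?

In each case the input is transformed by: swap each adjacent pair of characters (1↔2, 3↔4, ...).
Applying that to "kaazuhrzyrk" gives "akzahuzrryk".

akzahuzrryk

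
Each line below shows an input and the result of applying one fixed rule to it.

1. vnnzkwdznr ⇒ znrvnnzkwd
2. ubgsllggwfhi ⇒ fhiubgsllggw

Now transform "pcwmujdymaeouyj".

uyjpcwmujdymaeo

The transformation: move the last 3 characters to the front (rotate right by 3).
On "pcwmujdymaeouyj" that produces "uyjpcwmujdymaeo".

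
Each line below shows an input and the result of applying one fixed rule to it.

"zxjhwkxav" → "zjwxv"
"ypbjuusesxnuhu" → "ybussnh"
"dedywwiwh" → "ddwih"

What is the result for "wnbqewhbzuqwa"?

The transformation: keep every other character starting from the first (positions 1st, 3rd, 5th, ...).
Applying that to "wnbqewhbzuqwa" gives "wbehzqa".

wbehzqa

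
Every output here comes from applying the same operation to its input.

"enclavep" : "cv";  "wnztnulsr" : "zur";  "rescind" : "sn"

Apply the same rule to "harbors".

The transformation: keep one character in every 3, starting at position 3 (positions 3rd, 6th, 9th, ...).
Applying that to "harbors" gives "rr".

rr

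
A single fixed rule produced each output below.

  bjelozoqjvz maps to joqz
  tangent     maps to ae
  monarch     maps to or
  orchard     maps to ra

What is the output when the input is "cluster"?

lt

The transformation: keep one character in every 3, starting at position 2 (positions 2nd, 5th, 8th, ...).
On "cluster" that produces "lt".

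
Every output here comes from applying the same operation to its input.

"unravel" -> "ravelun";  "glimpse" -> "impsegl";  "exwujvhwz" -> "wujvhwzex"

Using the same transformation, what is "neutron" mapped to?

The pattern: move the first 2 characters to the end (rotate left by 2).
Applying that to "neutron" gives "utronne".

utronne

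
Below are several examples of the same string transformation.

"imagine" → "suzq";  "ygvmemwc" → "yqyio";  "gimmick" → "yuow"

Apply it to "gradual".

Each output is the input with this applied: shift every letter 12 places forward in the alphabet (wrapping around), then delete the first 3 characters.
Starting from "gradual": after the first operation, "sdmpgmx"; after the second, "pgmx".

pgmx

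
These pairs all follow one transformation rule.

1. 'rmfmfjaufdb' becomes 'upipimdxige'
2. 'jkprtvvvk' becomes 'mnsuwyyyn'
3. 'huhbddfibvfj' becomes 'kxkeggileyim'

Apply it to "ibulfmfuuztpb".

lexoipixxcwse

The rule is to shift every letter 3 places forward in the alphabet (wrapping around).
"ibulfmfuuztpb" → "lexoipixxcwse".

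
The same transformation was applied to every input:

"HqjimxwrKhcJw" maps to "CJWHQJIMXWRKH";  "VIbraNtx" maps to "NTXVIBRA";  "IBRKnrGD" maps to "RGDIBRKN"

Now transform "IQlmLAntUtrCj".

RCJIQLMLANTUT

The rule is to move the last 3 characters to the front (rotate right by 3), then convert every letter to uppercase.
On "IQlmLAntUtrCj" that produces "RCJIQLMLANTUT".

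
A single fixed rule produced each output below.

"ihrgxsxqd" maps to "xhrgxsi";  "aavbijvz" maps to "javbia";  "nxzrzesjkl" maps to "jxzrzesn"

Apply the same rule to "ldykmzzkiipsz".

The transformation: delete the last 2 characters, then swap the first and last characters.
Working it through for "ldykmzzkiipsz": intermediate "ldykmzzkiip", final "pdykmzzkiil".
(Check on "ihrgxsxqd": → "ihrgxsx" → "xhrgxsi" ✓)

pdykmzzkiil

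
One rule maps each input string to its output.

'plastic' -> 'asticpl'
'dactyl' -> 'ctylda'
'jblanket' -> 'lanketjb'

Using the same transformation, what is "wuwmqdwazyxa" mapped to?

wmqdwazyxawu

The transformation: move the first 2 characters to the end (rotate left by 2).
Applying that to "wuwmqdwazyxa" gives "wmqdwazyxawu".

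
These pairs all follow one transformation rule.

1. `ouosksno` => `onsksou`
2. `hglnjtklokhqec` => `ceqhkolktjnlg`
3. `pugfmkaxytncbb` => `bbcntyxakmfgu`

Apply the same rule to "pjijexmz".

zmxejij

Looking at the pairs, the operation is to reverse the string, then delete the last character.
For "pjijexmz", step one produces "zmxejijp"; step two turns that into "zmxejij".
(Check on "ouosksno": → "onsksouo" → "onsksou" ✓)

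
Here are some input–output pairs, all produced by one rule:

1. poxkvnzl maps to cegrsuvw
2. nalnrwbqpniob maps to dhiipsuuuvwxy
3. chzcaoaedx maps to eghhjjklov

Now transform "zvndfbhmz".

cggikmotu

In each case the input is transformed by: shift every letter 7 places forward in the alphabet (wrapping around), then sort the characters into alphabetical order.
Applying both steps to "zvndfbhmz": "gcukmiotg", then "cggikmotu".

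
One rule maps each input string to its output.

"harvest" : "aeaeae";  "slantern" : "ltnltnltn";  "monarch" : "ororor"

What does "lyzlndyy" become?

The pattern: keep one character in every 3, starting at position 2 (positions 2nd, 5th, 8th, ...), then write the whole string 3 times in a row.
On "lyzlndyy": the first step gives "yny", and the second then gives "ynyynyyny".

ynyynyyny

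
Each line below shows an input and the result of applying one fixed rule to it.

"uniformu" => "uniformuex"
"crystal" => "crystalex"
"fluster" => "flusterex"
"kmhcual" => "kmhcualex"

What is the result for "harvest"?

What's happening: append "ex".
So "harvest" becomes "harvestex".

harvestex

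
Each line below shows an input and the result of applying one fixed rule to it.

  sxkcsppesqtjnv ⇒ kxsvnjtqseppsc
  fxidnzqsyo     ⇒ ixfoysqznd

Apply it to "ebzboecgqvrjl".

The pattern: move the first 3 characters to the end (rotate left by 3), then reverse the string.
On "ebzboecgqvrjl" that produces "zbeljrvqgceob".
(Check on "sxkcsppesqtjnv": → "csppesqtjnvsxk" → "kxsvnjtqseppsc" ✓)

zbeljrvqgceob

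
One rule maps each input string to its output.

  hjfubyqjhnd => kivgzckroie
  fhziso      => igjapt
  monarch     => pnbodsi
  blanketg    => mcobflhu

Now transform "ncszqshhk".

The pattern: swap each adjacent pair of characters (1↔2, 3↔4, ...), then shift every letter 1 place forward in the alphabet (wrapping around).
On "ncszqshhk": the first step gives "cnzssqhhk", and the second then gives "doattriil".
(Check on "blanketg": → "lbnaekgt" → "mcobflhu" ✓)

doattriil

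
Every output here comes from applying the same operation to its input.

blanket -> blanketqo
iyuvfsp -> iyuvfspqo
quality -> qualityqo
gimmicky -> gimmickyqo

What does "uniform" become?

uniformqo

In each case the input is transformed by: append "qo".
On "uniform" that produces "uniformqo".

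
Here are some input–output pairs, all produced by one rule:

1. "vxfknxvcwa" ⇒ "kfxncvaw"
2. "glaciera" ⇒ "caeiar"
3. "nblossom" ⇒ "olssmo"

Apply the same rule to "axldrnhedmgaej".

The pattern: delete the first 2 characters, then swap each adjacent pair of characters (1↔2, 3↔4, ...).
Applying both steps to "axldrnhedmgaej": "ldrnhedmgaej", then "dlnrehmdagje".

dlnrehmdagje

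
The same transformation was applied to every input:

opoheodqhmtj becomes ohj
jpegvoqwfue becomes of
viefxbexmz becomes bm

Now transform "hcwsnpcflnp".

pl

Looking at the pairs, the operation is to delete the first 3 characters, then keep one character in every 3, starting at position 3 (positions 3rd, 6th, 9th, ...).
Working it through for "hcwsnpcflnp": intermediate "snpcflnp", final "pl".
(Check on "viefxbexmz": → "fxbexmz" → "bm" ✓)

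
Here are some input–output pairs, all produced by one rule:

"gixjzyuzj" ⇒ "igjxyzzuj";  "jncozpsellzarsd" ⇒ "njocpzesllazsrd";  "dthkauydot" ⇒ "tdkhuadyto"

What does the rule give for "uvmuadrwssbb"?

The pattern: swap each adjacent pair of characters (1↔2, 3↔4, ...).
So "uvmuadrwssbb" becomes "vuumdawrssbb".

vuumdawrssbb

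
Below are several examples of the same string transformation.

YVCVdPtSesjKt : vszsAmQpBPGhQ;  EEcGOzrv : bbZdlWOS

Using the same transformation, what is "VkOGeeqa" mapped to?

Looking at the pairs, the operation is to flip the case of every letter, then shift every letter 3 places backward in the alphabet (wrapping around).
"VkOGeeqa" → "sHldBBNX".

sHldBBNX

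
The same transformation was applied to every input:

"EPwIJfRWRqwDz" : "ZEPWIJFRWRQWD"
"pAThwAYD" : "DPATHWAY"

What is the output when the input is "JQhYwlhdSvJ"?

Looking at the pairs, the operation is to move the last character to the front, then convert every letter to uppercase.
Starting from "JQhYwlhdSvJ": after the first operation, "JJQhYwlhdSv"; after the second, "JJQHYWLHDSV".
(Check on "pAThwAYD": → "DpAThwAY" → "DPATHWAY" ✓)

JJQHYWLHDSV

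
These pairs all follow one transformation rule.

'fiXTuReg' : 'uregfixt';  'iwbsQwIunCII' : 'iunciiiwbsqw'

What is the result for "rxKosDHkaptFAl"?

Rule — swap the front and back halves of the string, then convert every letter to lowercase.
On "rxKosDHkaptFAl": the first step gives "kaptFAlrxKosDH", and the second then gives "kaptfalrxkosdh".

kaptfalrxkosdh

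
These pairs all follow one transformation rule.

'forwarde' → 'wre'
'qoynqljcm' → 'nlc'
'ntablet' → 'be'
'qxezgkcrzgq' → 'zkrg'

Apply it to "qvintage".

What's happening: delete the first 2 characters, then keep every other character starting from the second (positions 2nd, 4th, 6th, ...).
Applying both steps to "qvintage": "intage", then "nae".

nae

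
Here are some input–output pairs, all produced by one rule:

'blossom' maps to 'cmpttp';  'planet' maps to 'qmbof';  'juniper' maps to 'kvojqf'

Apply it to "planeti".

The pattern: shift every letter 1 place forward in the alphabet (wrapping around), then delete the last character.
On "planeti": the first step gives "qmbofuj", and the second then gives "qmbofu".

qmbofu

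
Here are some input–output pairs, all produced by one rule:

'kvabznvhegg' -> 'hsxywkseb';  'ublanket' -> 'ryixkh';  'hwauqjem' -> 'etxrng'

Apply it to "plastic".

mixpq

Looking at the pairs, the operation is to shift every letter 3 places backward in the alphabet (wrapping around), then delete the last 2 characters.
Working it through for "plastic": intermediate "mixpqfz", final "mixpq".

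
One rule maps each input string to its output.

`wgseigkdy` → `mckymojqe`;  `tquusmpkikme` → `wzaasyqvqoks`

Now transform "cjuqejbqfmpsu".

piwapkwhslyva

Looking at the pairs, the operation is to shift every letter 6 places forward in the alphabet (wrapping around), then swap each adjacent pair of characters (1↔2, 3↔4, ...).
On "cjuqejbqfmpsu": the first step gives "ipawkphwlsvya", and the second then gives "piwapkwhslyva".
(Check on "tquusmpkikme": → "zwaaysvqoqsk" → "wzaasyqvqoks" ✓)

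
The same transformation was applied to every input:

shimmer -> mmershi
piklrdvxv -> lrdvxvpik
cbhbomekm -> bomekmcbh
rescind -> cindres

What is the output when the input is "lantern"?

The transformation: move the first 3 characters to the end (rotate left by 3).
"lantern" → "ternlan".

ternlan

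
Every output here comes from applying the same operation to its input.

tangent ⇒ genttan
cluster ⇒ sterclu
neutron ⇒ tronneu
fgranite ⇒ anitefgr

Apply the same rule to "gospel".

pelgos

The pattern: move the first 3 characters to the end (rotate left by 3).
On "gospel" that produces "pelgos".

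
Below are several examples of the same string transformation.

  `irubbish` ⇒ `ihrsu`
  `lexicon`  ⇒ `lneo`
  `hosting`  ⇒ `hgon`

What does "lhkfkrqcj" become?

The transformation: take characters alternately from the front and the back (1st, last, 2nd, 2nd-last, ...), then delete the last 3 characters.
On "lhkfkrqcj": the first step gives "ljhckqfrk", and the second then gives "ljhckq".
(Check on "irubbish": → "ihrsuibb" → "ihrsu" ✓)

ljhckq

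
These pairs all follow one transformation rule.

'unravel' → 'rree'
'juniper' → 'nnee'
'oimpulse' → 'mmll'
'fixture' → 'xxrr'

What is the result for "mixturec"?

Looking at the pairs, the operation is to keep one character in every 3, starting at position 3 (positions 3rd, 6th, 9th, ...), then double every character.
"mixturec" → "xr" → "xxrr".

xxrr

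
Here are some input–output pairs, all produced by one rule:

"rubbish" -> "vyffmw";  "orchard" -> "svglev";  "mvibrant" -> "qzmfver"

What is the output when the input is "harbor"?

What's happening: delete the last character, then shift every letter 4 places forward in the alphabet (wrapping around).
Applying both steps to "harbor": "harbo", then "levfs".

levfs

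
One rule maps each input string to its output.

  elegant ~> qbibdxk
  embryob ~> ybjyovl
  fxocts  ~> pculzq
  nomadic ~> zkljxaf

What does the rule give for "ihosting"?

dfelpqfk

The transformation: shift every letter 3 places backward in the alphabet (wrapping around), then move the last character to the front.
On "ihosting": the first step gives "felpqfkd", and the second then gives "dfelpqfk".
(Check on "nomadic": → "kljxafz" → "zkljxaf" ✓)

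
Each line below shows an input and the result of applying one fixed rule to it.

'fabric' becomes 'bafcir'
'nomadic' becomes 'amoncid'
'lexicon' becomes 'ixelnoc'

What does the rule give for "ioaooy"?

Each output is the input with this applied: move the last 3 characters to the front (rotate right by 3), then reverse the string.
Applying both steps to "ioaooy": "ooyioa", then "aoiyoo".

aoiyoo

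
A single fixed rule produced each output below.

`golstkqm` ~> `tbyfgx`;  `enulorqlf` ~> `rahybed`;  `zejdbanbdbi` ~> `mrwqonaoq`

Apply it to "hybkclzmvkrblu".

The rule is to shift every letter 13 places forward in the alphabet (wrapping around) — i.e. ROT13, then delete the last 2 characters.
Working it through for "hybkclzmvkrblu": intermediate "uloxpymzixeoyh", final "uloxpymzixeo".

uloxpymzixeo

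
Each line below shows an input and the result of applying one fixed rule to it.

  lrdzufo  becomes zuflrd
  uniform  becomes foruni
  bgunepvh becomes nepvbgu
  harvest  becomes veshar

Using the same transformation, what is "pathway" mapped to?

Each output is the input with this applied: delete the last character, then move the first 3 characters to the end (rotate left by 3).
On "pathway" that produces "hwapat".

hwapat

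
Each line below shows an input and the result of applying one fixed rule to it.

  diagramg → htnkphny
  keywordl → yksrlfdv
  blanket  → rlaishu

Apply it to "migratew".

The transformation: shift every letter 7 places forward in the alphabet (wrapping around), then move the last 3 characters to the front (rotate right by 3).
Applying both steps to "migratew": "tpnyhald", then "aldtpnyh".

aldtpnyh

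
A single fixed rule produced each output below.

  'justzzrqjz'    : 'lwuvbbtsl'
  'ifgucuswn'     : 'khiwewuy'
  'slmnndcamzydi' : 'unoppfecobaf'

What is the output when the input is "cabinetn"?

ecdkpgv

In each case the input is transformed by: delete the last character, then shift every letter 2 places forward in the alphabet (wrapping around).
For "cabinetn" the result is "ecdkpgv".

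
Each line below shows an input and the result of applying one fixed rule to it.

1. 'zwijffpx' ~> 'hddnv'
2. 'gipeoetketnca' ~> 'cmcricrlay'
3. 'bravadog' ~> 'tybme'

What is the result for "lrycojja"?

The rule is to shift every letter 2 places backward in the alphabet (wrapping around), then delete the first 3 characters.
Working it through for "lrycojja": intermediate "jpwamhhy", final "amhhy".
(Check on "gipeoetketnca": → "egncmcricrlay" → "cmcricrlay" ✓)

amhhy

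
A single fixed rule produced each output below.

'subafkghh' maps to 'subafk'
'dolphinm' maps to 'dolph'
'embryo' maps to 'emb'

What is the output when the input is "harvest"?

The rule is to delete the last 3 characters.
Applying that to "harvest" gives "harv".

harv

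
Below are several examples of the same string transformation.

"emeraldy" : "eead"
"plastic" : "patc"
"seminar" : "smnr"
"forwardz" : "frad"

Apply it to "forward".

Rule — keep every other character starting from the first (positions 1st, 3rd, 5th, ...).
Applying that to "forward" gives "frad".

frad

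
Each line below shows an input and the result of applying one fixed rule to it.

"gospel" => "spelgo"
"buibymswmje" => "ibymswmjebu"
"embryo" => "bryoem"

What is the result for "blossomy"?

The rule is to move the first 2 characters to the end (rotate left by 2).
For "blossomy" the result is "ossomybl".

ossomybl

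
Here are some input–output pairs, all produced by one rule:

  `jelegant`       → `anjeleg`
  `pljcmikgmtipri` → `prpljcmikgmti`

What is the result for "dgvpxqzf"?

The transformation: delete the last character, then move the last 2 characters to the front (rotate right by 2).
On "dgvpxqzf" that produces "qzdgvpx".

qzdgvpx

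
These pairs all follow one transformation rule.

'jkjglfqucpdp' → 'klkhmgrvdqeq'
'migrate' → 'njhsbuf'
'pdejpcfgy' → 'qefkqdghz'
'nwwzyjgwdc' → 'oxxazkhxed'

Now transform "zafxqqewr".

abgyrrfxs

Looking at the pairs, the operation is to shift every letter 1 place forward in the alphabet (wrapping around).
So "zafxqqewr" becomes "abgyrrfxs".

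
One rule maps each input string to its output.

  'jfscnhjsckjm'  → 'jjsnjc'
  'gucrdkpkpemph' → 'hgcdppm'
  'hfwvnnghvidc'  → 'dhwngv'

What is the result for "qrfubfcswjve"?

vqfbcw

Looking at the pairs, the operation is to keep every other character starting from the first (positions 1st, 3rd, 5th, ...), then move the last character to the front.
Applying that to "qrfubfcswjve" gives "vqfbcw".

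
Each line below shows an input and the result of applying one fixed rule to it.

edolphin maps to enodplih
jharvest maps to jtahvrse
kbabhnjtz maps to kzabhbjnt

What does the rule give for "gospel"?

glsoep

Each output is the input with this applied: move the last character to the front, then swap each adjacent pair of characters (1↔2, 3↔4, ...).
Working it through for "gospel": intermediate "lgospe", final "glsoep".
(Check on "kbabhnjtz": → "zkbabhnjt" → "kzabhbjnt" ✓)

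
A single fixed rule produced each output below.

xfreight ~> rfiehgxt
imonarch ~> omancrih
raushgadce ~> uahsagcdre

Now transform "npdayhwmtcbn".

Rule — move the first character to the end, then swap each adjacent pair of characters (1↔2, 3↔4, ...).
Starting from "npdayhwmtcbn": after the first operation, "pdayhwmtcbnn"; after the second, "dpyawhtmbcnn".

dpyawhtmbcnn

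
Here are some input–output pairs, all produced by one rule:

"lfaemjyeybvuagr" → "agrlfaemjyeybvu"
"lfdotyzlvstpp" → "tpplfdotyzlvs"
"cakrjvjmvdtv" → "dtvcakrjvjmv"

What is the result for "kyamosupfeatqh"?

The transformation: move the last 3 characters to the front (rotate right by 3).
For "kyamosupfeatqh" the result is "tqhkyamosupfea".

tqhkyamosupfea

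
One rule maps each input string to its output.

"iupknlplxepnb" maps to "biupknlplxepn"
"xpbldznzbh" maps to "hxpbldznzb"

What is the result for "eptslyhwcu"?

Looking at the pairs, the operation is to move the last character to the front.
"eptslyhwcu" → "ueptslyhwc".

ueptslyhwc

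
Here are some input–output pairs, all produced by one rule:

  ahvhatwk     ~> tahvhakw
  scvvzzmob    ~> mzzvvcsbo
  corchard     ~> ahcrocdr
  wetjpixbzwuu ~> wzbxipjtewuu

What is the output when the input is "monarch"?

The transformation: reverse the string, then move the first 2 characters to the end (rotate left by 2).
For "monarch", step one produces "hcranom"; step two turns that into "ranomhc".
(Check on "corchard": → "drahcroc" → "ahcrocdr" ✓)

ranomhc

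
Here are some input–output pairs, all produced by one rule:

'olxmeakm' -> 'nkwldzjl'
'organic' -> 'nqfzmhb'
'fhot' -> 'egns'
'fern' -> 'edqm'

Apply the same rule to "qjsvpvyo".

Each output is the input with this applied: shift every letter 1 place backward in the alphabet (wrapping around).
Doing the same to "qjsvpvyo": "piruouxn".

piruouxn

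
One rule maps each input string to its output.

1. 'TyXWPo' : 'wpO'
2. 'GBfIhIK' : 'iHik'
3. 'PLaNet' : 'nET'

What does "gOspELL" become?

In each case the input is transformed by: flip the case of every letter, then delete the first 3 characters.
Applying both steps to "gOspELL": "GoSPell", then "Pell".

Pell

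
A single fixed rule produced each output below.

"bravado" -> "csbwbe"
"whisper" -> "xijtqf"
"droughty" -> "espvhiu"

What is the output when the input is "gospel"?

hptqf

What's happening: shift every letter 1 place forward in the alphabet (wrapping around), then delete the last character.
Doing the same to "gospel": "hptqf".
(Check on "whisper": → "xijtqfs" → "xijtqf" ✓)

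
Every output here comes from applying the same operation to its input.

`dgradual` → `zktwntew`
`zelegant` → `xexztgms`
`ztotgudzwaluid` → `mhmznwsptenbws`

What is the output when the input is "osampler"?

The transformation: move the first character to the end, then shift every letter 7 places backward in the alphabet (wrapping around).
Working it through for "osampler": intermediate "samplero", final "ltfiexkh".

ltfiexkh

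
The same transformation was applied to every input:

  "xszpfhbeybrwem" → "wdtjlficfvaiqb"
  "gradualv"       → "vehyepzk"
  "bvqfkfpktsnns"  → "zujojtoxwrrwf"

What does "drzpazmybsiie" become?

vdtedqcfwmmih

What's happening: move the first character to the end, then shift every letter 4 places forward in the alphabet (wrapping around).
On "drzpazmybsiie" that produces "vdtedqcfwmmih".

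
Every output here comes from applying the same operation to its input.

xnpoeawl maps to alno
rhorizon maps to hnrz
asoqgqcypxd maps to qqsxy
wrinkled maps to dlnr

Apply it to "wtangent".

entt

In each case the input is transformed by: keep every other character starting from the second (positions 2nd, 4th, 6th, ...), then sort the characters into alphabetical order.
For "wtangent" the result is "entt".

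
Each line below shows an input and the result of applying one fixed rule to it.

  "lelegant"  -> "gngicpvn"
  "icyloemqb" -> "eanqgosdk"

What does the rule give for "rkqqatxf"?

msscvzht

The rule is to move the first character to the end, then shift every letter 2 places forward in the alphabet (wrapping around).
"rkqqatxf" → "kqqatxfr" → "msscvzht".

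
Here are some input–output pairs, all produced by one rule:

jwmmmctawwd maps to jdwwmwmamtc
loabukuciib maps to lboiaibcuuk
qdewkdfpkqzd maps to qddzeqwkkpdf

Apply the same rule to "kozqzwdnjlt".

The transformation: take characters alternately from the front and the back (1st, last, 2nd, 2nd-last, ...).
Doing the same to "kozqzwdnjlt": "ktolzjqnzdw".

ktolzjqnzdw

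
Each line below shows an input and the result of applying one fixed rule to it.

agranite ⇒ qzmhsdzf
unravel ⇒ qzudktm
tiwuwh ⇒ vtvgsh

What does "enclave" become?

bkzuddm

In each case the input is transformed by: shift every letter 1 place backward in the alphabet (wrapping around), then move the first 2 characters to the end (rotate left by 2).
Starting from "enclave": after the first operation, "dmbkzud"; after the second, "bkzuddm".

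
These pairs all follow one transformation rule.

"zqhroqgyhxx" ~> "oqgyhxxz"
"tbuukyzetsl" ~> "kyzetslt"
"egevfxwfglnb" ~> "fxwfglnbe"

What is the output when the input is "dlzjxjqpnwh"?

Looking at the pairs, the operation is to move the first character to the end, then delete the first 3 characters.
Starting from "dlzjxjqpnwh": after the first operation, "lzjxjqpnwhd"; after the second, "xjqpnwhd".

xjqpnwhd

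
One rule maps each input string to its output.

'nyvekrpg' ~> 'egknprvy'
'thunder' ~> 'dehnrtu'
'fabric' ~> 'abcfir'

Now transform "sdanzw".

adnswz

What's happening: sort the characters into alphabetical order.
For "sdanzw" the result is "adnswz".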